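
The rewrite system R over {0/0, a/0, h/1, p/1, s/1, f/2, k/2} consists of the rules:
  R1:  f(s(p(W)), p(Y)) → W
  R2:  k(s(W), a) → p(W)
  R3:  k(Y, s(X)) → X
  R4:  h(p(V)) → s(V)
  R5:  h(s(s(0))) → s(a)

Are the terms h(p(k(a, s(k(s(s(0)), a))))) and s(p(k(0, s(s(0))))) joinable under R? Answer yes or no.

yes — NF(t₁) = s(p(s(0))), NF(t₂) = s(p(s(0)))

Reduce t₁ = h(p(k(a, s(k(s(s(0)), a))))):
1. h(p(k(a, s(k(s(s(0)), a)))))  →  s(k(a, s(k(s(s(0)), a))))   [R4 at ε]
2. s(k(a, s(k(s(s(0)), a))))  →  s(k(s(s(0)), a))   [R3 at 1]
3. s(k(s(s(0)), a))  →  s(p(s(0)))   [R2 at 1]

Reduce t₂ = s(p(k(0, s(s(0))))):
1. s(p(k(0, s(s(0)))))  →  s(p(s(0)))   [R3 at 1.1]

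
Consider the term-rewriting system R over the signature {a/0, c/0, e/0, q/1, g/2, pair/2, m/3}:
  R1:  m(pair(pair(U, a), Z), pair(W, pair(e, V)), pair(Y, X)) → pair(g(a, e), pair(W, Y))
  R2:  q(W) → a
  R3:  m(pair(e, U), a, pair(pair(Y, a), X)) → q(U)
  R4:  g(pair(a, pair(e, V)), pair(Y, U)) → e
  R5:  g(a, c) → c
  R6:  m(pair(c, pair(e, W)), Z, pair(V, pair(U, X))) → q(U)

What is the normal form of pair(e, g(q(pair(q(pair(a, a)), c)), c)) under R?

1. pair(e, g(q(pair(q(pair(a, a)), c)), c))  →  pair(e, g(a, c))   [R2 at 2.1]
2. pair(e, g(a, c))  →  pair(e, c)   [R5 at 2]

pair(e, c)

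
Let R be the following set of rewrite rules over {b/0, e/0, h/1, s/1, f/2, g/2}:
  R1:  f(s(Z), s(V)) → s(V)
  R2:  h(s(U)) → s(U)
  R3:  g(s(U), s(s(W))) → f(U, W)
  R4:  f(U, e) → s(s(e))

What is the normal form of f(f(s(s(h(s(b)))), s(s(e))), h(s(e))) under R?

s(e)

1. f(f(s(s(h(s(b)))), s(s(e))), h(s(e)))  →  f(s(s(e)), h(s(e)))   [R1 at 1]
2. f(s(s(e)), h(s(e)))  →  f(s(s(e)), s(e))   [R2 at 2]
3. f(s(s(e)), s(e))  →  s(e)   [R1 at ε]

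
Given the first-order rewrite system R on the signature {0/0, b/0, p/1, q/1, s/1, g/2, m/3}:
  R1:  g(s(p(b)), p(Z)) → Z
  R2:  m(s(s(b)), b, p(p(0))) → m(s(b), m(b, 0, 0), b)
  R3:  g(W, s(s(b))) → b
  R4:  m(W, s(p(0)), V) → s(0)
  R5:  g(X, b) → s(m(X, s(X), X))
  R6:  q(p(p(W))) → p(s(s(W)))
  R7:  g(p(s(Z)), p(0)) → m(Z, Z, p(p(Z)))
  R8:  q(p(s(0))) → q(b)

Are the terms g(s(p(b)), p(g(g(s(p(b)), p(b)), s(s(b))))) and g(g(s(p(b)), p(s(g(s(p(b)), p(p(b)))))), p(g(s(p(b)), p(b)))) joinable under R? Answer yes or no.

Reduce t₁ = g(s(p(b)), p(g(g(s(p(b)), p(b)), s(s(b))))):
1. g(s(p(b)), p(g(g(s(p(b)), p(b)), s(s(b)))))  →  g(g(s(p(b)), p(b)), s(s(b)))   [R1 at ε]
2. g(g(s(p(b)), p(b)), s(s(b)))  →  b   [R3 at ε]

Reduce t₂ = g(g(s(p(b)), p(s(g(s(p(b)), p(p(b)))))), p(g(s(p(b)), p(b)))):
1. g(g(s(p(b)), p(s(g(s(p(b)), p(p(b)))))), p(g(s(p(b)), p(b))))  →  g(s(g(s(p(b)), p(p(b)))), p(g(s(p(b)), p(b))))   [R1 at 1]
2. g(s(g(s(p(b)), p(p(b)))), p(g(s(p(b)), p(b))))  →  g(s(p(b)), p(g(s(p(b)), p(b))))   [R1 at 1.1]
3. g(s(p(b)), p(g(s(p(b)), p(b))))  →  g(s(p(b)), p(b))   [R1 at ε]
4. g(s(p(b)), p(b))  →  b   [R1 at ε]

yes — NF(t₁) = b, NF(t₂) = b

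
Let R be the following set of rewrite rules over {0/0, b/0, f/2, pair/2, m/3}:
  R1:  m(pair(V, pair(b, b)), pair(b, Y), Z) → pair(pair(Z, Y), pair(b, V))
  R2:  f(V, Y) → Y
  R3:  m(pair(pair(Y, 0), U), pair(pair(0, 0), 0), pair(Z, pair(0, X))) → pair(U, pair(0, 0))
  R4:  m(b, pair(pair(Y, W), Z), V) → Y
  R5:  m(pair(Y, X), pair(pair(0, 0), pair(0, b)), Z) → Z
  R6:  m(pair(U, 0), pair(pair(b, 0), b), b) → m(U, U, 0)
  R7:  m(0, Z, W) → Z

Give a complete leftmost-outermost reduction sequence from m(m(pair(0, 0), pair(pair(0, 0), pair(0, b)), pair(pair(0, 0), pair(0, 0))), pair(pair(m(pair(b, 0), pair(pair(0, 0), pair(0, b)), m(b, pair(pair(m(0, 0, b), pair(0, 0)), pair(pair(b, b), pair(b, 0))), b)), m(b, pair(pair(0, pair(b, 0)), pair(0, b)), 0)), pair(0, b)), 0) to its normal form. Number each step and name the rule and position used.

0

1. m(m(pair(0, 0), pair(pair(0, 0), pair(0, b)), pair(pair(0, 0), pair(0, 0))), pair(pair(m(pair(b, 0), pair(pair(0, 0), pair(0, b)), m(b, pair(pair(m(0, 0, b), pair(0, 0)), pair(pair(b, b), pair(b, 0))), b)), m(b, pair(pair(0, pair(b, 0)), pair(0, b)), 0)), pair(0, b)), 0)  →  m(pair(pair(0, 0), pair(0, 0)), pair(pair(m(pair(b, 0), pair(pair(0, 0), pair(0, b)), m(b, pair(pair(m(0, 0, b), pair(0, 0)), pair(pair(b, b), pair(b, 0))), b)), m(b, pair(pair(0, pair(b, 0)), pair(0, b)), 0)), pair(0, b)), 0)   [R5 at 1]
2. m(pair(pair(0, 0), pair(0, 0)), pair(pair(m(pair(b, 0), pair(pair(0, 0), pair(0, b)), m(b, pair(pair(m(0, 0, b), pair(0, 0)), pair(pair(b, b), pair(b, 0))), b)), m(b, pair(pair(0, pair(b, 0)), pair(0, b)), 0)), pair(0, b)), 0)  →  m(pair(pair(0, 0), pair(0, 0)), pair(pair(m(b, pair(pair(m(0, 0, b), pair(0, 0)), pair(pair(b, b), pair(b, 0))), b), m(b, pair(pair(0, pair(b, 0)), pair(0, b)), 0)), pair(0, b)), 0)   [R5 at 2.1.1]
3. m(pair(pair(0, 0), pair(0, 0)), pair(pair(m(b, pair(pair(m(0, 0, b), pair(0, 0)), pair(pair(b, b), pair(b, 0))), b), m(b, pair(pair(0, pair(b, 0)), pair(0, b)), 0)), pair(0, b)), 0)  →  m(pair(pair(0, 0), pair(0, 0)), pair(pair(m(0, 0, b), m(b, pair(pair(0, pair(b, 0)), pair(0, b)), 0)), pair(0, b)), 0)   [R4 at 2.1.1]
4. m(pair(pair(0, 0), pair(0, 0)), pair(pair(m(0, 0, b), m(b, pair(pair(0, pair(b, 0)), pair(0, b)), 0)), pair(0, b)), 0)  →  m(pair(pair(0, 0), pair(0, 0)), pair(pair(0, m(b, pair(pair(0, pair(b, 0)), pair(0, b)), 0)), pair(0, b)), 0)   [R7 at 2.1.1]
5. m(pair(pair(0, 0), pair(0, 0)), pair(pair(0, m(b, pair(pair(0, pair(b, 0)), pair(0, b)), 0)), pair(0, b)), 0)  →  m(pair(pair(0, 0), pair(0, 0)), pair(pair(0, 0), pair(0, b)), 0)   [R4 at 2.1.2]
6. m(pair(pair(0, 0), pair(0, 0)), pair(pair(0, 0), pair(0, b)), 0)  →  0   [R5 at ε]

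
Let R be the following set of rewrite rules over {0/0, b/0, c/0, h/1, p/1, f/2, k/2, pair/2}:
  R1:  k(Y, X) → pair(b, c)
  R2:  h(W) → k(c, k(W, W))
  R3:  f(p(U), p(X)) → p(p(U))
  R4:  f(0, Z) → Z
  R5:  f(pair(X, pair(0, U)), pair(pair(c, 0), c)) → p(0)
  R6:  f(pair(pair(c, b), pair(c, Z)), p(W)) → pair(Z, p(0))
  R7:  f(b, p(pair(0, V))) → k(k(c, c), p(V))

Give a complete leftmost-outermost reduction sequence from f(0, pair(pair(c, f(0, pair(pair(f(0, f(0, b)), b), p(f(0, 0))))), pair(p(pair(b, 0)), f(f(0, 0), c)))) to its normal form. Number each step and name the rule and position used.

1. f(0, pair(pair(c, f(0, pair(pair(f(0, f(0, b)), b), p(f(0, 0))))), pair(p(pair(b, 0)), f(f(0, 0), c))))  →  pair(pair(c, f(0, pair(pair(f(0, f(0, b)), b), p(f(0, 0))))), pair(p(pair(b, 0)), f(f(0, 0), c)))   [R4 at ε]
2. pair(pair(c, f(0, pair(pair(f(0, f(0, b)), b), p(f(0, 0))))), pair(p(pair(b, 0)), f(f(0, 0), c)))  →  pair(pair(c, pair(pair(f(0, f(0, b)), b), p(f(0, 0)))), pair(p(pair(b, 0)), f(f(0, 0), c)))   [R4 at 1.2]
3. pair(pair(c, pair(pair(f(0, f(0, b)), b), p(f(0, 0)))), pair(p(pair(b, 0)), f(f(0, 0), c)))  →  pair(pair(c, pair(pair(f(0, b), b), p(f(0, 0)))), pair(p(pair(b, 0)), f(f(0, 0), c)))   [R4 at 1.2.1.1]
4. pair(pair(c, pair(pair(f(0, b), b), p(f(0, 0)))), pair(p(pair(b, 0)), f(f(0, 0), c)))  →  pair(pair(c, pair(pair(b, b), p(f(0, 0)))), pair(p(pair(b, 0)), f(f(0, 0), c)))   [R4 at 1.2.1.1]
5. pair(pair(c, pair(pair(b, b), p(f(0, 0)))), pair(p(pair(b, 0)), f(f(0, 0), c)))  →  pair(pair(c, pair(pair(b, b), p(0))), pair(p(pair(b, 0)), f(f(0, 0), c)))   [R4 at 1.2.2.1]
6. pair(pair(c, pair(pair(b, b), p(0))), pair(p(pair(b, 0)), f(f(0, 0), c)))  →  pair(pair(c, pair(pair(b, b), p(0))), pair(p(pair(b, 0)), f(0, c)))   [R4 at 2.2.1]
7. pair(pair(c, pair(pair(b, b), p(0))), pair(p(pair(b, 0)), f(0, c)))  →  pair(pair(c, pair(pair(b, b), p(0))), pair(p(pair(b, 0)), c))   [R4 at 2.2]

pair(pair(c, pair(pair(b, b), p(0))), pair(p(pair(b, 0)), c))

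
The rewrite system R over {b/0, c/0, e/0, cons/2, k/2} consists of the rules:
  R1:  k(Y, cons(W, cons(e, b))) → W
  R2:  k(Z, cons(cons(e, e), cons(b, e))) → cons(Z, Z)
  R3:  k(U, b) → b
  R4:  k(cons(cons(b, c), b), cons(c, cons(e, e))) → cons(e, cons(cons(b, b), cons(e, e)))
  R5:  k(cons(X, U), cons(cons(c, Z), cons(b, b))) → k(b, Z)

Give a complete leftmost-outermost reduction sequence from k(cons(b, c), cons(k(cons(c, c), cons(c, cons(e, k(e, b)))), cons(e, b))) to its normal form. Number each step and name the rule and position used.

c

1. k(cons(b, c), cons(k(cons(c, c), cons(c, cons(e, k(e, b)))), cons(e, b)))  →  k(cons(c, c), cons(c, cons(e, k(e, b))))   [R1 at ε]
2. k(cons(c, c), cons(c, cons(e, k(e, b))))  →  k(cons(c, c), cons(c, cons(e, b)))   [R3 at 2.2.2]
3. k(cons(c, c), cons(c, cons(e, b)))  →  c   [R1 at ε]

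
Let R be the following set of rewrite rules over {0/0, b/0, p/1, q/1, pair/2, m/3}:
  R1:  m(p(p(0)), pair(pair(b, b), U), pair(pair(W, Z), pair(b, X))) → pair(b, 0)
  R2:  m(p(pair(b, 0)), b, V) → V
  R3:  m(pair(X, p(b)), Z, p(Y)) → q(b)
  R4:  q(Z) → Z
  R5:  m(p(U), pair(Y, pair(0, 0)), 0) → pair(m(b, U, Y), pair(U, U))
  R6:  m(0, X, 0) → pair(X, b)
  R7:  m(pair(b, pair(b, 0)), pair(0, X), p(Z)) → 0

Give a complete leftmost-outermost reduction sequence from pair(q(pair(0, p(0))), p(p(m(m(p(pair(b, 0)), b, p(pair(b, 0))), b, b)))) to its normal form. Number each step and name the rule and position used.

1. pair(q(pair(0, p(0))), p(p(m(m(p(pair(b, 0)), b, p(pair(b, 0))), b, b))))  →  pair(pair(0, p(0)), p(p(m(m(p(pair(b, 0)), b, p(pair(b, 0))), b, b))))   [R4 at 1]
2. pair(pair(0, p(0)), p(p(m(m(p(pair(b, 0)), b, p(pair(b, 0))), b, b))))  →  pair(pair(0, p(0)), p(p(m(p(pair(b, 0)), b, b))))   [R2 at 2.1.1.1]
3. pair(pair(0, p(0)), p(p(m(p(pair(b, 0)), b, b))))  →  pair(pair(0, p(0)), p(p(b)))   [R2 at 2.1.1]

pair(pair(0, p(0)), p(p(b)))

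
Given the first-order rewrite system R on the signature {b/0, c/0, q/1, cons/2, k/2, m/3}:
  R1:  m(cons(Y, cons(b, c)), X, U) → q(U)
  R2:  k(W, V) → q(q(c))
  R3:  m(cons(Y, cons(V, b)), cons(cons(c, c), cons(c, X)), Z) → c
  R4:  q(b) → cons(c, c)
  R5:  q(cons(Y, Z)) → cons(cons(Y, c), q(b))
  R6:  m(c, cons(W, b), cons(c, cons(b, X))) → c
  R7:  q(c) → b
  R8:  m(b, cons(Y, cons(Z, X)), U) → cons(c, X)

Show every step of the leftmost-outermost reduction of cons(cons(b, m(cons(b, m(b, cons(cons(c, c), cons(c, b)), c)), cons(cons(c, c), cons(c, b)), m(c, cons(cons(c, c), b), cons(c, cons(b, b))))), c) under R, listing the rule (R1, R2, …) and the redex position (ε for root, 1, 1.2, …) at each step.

cons(cons(b, c), c)

1. cons(cons(b, m(cons(b, m(b, cons(cons(c, c), cons(c, b)), c)), cons(cons(c, c), cons(c, b)), m(c, cons(cons(c, c), b), cons(c, cons(b, b))))), c)  →  cons(cons(b, m(cons(b, cons(c, b)), cons(cons(c, c), cons(c, b)), m(c, cons(cons(c, c), b), cons(c, cons(b, b))))), c)   [R8 at 1.2.1.2]
2. cons(cons(b, m(cons(b, cons(c, b)), cons(cons(c, c), cons(c, b)), m(c, cons(cons(c, c), b), cons(c, cons(b, b))))), c)  →  cons(cons(b, c), c)   [R3 at 1.2]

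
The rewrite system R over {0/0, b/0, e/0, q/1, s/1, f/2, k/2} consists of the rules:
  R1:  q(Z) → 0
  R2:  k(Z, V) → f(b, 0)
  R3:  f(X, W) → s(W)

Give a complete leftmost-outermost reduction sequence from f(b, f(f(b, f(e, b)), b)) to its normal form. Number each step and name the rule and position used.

s(s(b))

1. f(b, f(f(b, f(e, b)), b))  →  s(f(f(b, f(e, b)), b))   [R3 at ε]
2. s(f(f(b, f(e, b)), b))  →  s(s(b))   [R3 at 1]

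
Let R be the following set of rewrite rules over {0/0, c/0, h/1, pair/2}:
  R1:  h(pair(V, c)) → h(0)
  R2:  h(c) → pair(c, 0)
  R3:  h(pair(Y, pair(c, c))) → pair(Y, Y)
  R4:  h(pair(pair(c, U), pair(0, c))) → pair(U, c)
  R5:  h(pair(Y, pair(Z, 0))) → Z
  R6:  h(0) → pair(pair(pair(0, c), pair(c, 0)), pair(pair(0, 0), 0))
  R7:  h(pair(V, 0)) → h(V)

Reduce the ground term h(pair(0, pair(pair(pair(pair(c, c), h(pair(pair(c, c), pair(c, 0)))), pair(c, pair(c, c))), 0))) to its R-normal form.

1. h(pair(0, pair(pair(pair(pair(c, c), h(pair(pair(c, c), pair(c, 0)))), pair(c, pair(c, c))), 0)))  →  pair(pair(pair(c, c), h(pair(pair(c, c), pair(c, 0)))), pair(c, pair(c, c)))   [R5 at ε]
2. pair(pair(pair(c, c), h(pair(pair(c, c), pair(c, 0)))), pair(c, pair(c, c)))  →  pair(pair(pair(c, c), c), pair(c, pair(c, c)))   [R5 at 1.2]

pair(pair(pair(c, c), c), pair(c, pair(c, c)))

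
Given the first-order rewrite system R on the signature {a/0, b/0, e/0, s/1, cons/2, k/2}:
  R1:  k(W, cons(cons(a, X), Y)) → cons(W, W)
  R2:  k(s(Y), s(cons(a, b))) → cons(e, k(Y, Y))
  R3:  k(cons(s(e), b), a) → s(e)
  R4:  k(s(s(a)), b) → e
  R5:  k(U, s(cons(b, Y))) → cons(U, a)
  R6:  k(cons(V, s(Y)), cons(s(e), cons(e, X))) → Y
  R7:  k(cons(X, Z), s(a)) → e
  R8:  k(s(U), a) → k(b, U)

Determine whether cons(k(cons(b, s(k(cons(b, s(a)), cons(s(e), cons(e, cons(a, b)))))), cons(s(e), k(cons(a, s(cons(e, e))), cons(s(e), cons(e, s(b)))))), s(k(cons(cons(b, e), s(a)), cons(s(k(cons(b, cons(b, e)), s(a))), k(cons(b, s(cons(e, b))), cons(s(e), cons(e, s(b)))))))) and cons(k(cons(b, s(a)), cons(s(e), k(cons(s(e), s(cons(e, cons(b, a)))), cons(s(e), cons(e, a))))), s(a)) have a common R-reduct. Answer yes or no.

yes — NF(t₁) = cons(a, s(a)), NF(t₂) = cons(a, s(a))

Reduce t₁ = cons(k(cons(b, s(k(cons(b, s(a)), cons(s(e), cons(e, cons(a, b)))))), cons(s(e), k(cons(a, s(cons(e, e))), cons(s(e), cons(e, s(b)))))), s(k(cons(cons(b, e), s(a)), cons(s(k(cons(b, cons(b, e)), s(a))), k(cons(b, s(cons(e, b))), cons(s(e), cons(e, s(b)))))))):
1. cons(k(cons(b, s(k(cons(b, s(a)), cons(s(e), cons(e, cons(a, b)))))), cons(s(e), k(cons(a, s(cons(e, e))), cons(s(e), cons(e, s(b)))))), s(k(cons(cons(b, e), s(a)), cons(s(k(cons(b, cons(b, e)), s(a))), k(cons(b, s(cons(e, b))), cons(s(e), cons(e, s(b))))))))  →  cons(k(cons(b, s(a)), cons(s(e), k(cons(a, s(cons(e, e))), cons(s(e), cons(e, s(b)))))), s(k(cons(cons(b, e), s(a)), cons(s(k(cons(b, cons(b, e)), s(a))), k(cons(b, s(cons(e, b))), cons(s(e), cons(e, s(b))))))))   [R6 at 1.1.2.1]
2. cons(k(cons(b, s(a)), cons(s(e), k(cons(a, s(cons(e, e))), cons(s(e), cons(e, s(b)))))), s(k(cons(cons(b, e), s(a)), cons(s(k(cons(b, cons(b, e)), s(a))), k(cons(b, s(cons(e, b))), cons(s(e), cons(e, s(b))))))))  →  cons(k(cons(b, s(a)), cons(s(e), cons(e, e))), s(k(cons(cons(b, e), s(a)), cons(s(k(cons(b, cons(b, e)), s(a))), k(cons(b, s(cons(e, b))), cons(s(e), cons(e, s(b))))))))   [R6 at 1.2.2]
3. cons(k(cons(b, s(a)), cons(s(e), cons(e, e))), s(k(cons(cons(b, e), s(a)), cons(s(k(cons(b, cons(b, e)), s(a))), k(cons(b, s(cons(e, b))), cons(s(e), cons(e, s(b))))))))  →  cons(a, s(k(cons(cons(b, e), s(a)), cons(s(k(cons(b, cons(b, e)), s(a))), k(cons(b, s(cons(e, b))), cons(s(e), cons(e, s(b))))))))   [R6 at 1]
4. cons(a, s(k(cons(cons(b, e), s(a)), cons(s(k(cons(b, cons(b, e)), s(a))), k(cons(b, s(cons(e, b))), cons(s(e), cons(e, s(b))))))))  →  cons(a, s(k(cons(cons(b, e), s(a)), cons(s(e), k(cons(b, s(cons(e, b))), cons(s(e), cons(e, s(b))))))))   [R7 at 2.1.2.1.1]
5. cons(a, s(k(cons(cons(b, e), s(a)), cons(s(e), k(cons(b, s(cons(e, b))), cons(s(e), cons(e, s(b))))))))  →  cons(a, s(k(cons(cons(b, e), s(a)), cons(s(e), cons(e, b)))))   [R6 at 2.1.2.2]
6. cons(a, s(k(cons(cons(b, e), s(a)), cons(s(e), cons(e, b)))))  →  cons(a, s(a))   [R6 at 2.1]

Reduce t₂ = cons(k(cons(b, s(a)), cons(s(e), k(cons(s(e), s(cons(e, cons(b, a)))), cons(s(e), cons(e, a))))), s(a)):
1. cons(k(cons(b, s(a)), cons(s(e), k(cons(s(e), s(cons(e, cons(b, a)))), cons(s(e), cons(e, a))))), s(a))  →  cons(k(cons(b, s(a)), cons(s(e), cons(e, cons(b, a)))), s(a))   [R6 at 1.2.2]
2. cons(k(cons(b, s(a)), cons(s(e), cons(e, cons(b, a)))), s(a))  →  cons(a, s(a))   [R6 at 1]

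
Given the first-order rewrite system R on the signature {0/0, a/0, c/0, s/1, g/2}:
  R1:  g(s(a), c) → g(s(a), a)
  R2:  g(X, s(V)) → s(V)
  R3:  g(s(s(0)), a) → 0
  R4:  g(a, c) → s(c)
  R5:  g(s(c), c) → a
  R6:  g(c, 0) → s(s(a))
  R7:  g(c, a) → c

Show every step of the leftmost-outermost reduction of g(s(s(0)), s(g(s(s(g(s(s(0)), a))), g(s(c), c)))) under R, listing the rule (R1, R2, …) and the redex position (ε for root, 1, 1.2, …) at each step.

1. g(s(s(0)), s(g(s(s(g(s(s(0)), a))), g(s(c), c))))  →  s(g(s(s(g(s(s(0)), a))), g(s(c), c)))   [R2 at ε]
2. s(g(s(s(g(s(s(0)), a))), g(s(c), c)))  →  s(g(s(s(0)), g(s(c), c)))   [R3 at 1.1.1.1]
3. s(g(s(s(0)), g(s(c), c)))  →  s(g(s(s(0)), a))   [R5 at 1.2]
4. s(g(s(s(0)), a))  →  s(0)   [R3 at 1]

s(0)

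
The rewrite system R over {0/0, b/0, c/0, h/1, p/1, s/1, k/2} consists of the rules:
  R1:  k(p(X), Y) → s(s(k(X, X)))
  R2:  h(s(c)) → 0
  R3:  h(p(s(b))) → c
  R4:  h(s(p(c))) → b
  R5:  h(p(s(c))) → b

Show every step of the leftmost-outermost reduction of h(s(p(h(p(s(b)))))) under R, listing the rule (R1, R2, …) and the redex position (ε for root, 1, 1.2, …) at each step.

1. h(s(p(h(p(s(b))))))  →  h(s(p(c)))   [R3 at 1.1.1]
2. h(s(p(c)))  →  b   [R4 at ε]

b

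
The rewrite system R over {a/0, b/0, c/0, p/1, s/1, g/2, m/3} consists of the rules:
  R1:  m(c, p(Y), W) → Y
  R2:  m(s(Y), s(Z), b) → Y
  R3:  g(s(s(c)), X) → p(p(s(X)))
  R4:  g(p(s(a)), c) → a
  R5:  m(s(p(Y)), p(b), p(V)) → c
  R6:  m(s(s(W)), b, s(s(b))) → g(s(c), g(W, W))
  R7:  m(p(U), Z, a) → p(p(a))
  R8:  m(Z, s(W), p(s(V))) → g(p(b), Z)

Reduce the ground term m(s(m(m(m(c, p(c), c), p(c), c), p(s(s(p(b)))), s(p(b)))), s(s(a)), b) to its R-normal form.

s(s(p(b)))

1. m(s(m(m(m(c, p(c), c), p(c), c), p(s(s(p(b)))), s(p(b)))), s(s(a)), b)  →  m(m(m(c, p(c), c), p(c), c), p(s(s(p(b)))), s(p(b)))   [R2 at ε]
2. m(m(m(c, p(c), c), p(c), c), p(s(s(p(b)))), s(p(b)))  →  m(m(c, p(c), c), p(s(s(p(b)))), s(p(b)))   [R1 at 1.1]
3. m(m(c, p(c), c), p(s(s(p(b)))), s(p(b)))  →  m(c, p(s(s(p(b)))), s(p(b)))   [R1 at 1]
4. m(c, p(s(s(p(b)))), s(p(b)))  →  s(s(p(b)))   [R1 at ε]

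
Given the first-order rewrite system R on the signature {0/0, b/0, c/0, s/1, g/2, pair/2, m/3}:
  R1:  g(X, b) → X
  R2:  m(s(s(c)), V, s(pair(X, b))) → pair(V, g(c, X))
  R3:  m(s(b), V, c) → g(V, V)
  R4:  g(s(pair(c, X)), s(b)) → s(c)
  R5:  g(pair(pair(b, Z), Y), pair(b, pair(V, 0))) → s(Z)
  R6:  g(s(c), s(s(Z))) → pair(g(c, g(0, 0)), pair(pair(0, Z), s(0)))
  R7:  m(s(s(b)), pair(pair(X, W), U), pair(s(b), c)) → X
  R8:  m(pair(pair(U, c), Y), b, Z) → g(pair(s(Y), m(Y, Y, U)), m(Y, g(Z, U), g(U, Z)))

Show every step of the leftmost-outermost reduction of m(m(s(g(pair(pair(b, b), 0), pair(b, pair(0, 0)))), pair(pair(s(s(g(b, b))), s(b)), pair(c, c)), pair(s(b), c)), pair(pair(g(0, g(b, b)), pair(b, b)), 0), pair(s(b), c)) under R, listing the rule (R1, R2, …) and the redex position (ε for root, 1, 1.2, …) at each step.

1. m(m(s(g(pair(pair(b, b), 0), pair(b, pair(0, 0)))), pair(pair(s(s(g(b, b))), s(b)), pair(c, c)), pair(s(b), c)), pair(pair(g(0, g(b, b)), pair(b, b)), 0), pair(s(b), c))  →  m(m(s(s(b)), pair(pair(s(s(g(b, b))), s(b)), pair(c, c)), pair(s(b), c)), pair(pair(g(0, g(b, b)), pair(b, b)), 0), pair(s(b), c))   [R5 at 1.1.1]
2. m(m(s(s(b)), pair(pair(s(s(g(b, b))), s(b)), pair(c, c)), pair(s(b), c)), pair(pair(g(0, g(b, b)), pair(b, b)), 0), pair(s(b), c))  →  m(s(s(g(b, b))), pair(pair(g(0, g(b, b)), pair(b, b)), 0), pair(s(b), c))   [R7 at 1]
3. m(s(s(g(b, b))), pair(pair(g(0, g(b, b)), pair(b, b)), 0), pair(s(b), c))  →  m(s(s(b)), pair(pair(g(0, g(b, b)), pair(b, b)), 0), pair(s(b), c))   [R1 at 1.1.1]
4. m(s(s(b)), pair(pair(g(0, g(b, b)), pair(b, b)), 0), pair(s(b), c))  →  g(0, g(b, b))   [R7 at ε]
5. g(0, g(b, b))  →  g(0, b)   [R1 at 2]
6. g(0, b)  →  0   [R1 at ε]

0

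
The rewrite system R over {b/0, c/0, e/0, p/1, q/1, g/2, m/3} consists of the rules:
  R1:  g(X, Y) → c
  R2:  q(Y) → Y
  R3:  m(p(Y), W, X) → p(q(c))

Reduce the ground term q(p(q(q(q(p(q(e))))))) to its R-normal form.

1. q(p(q(q(q(p(q(e)))))))  →  p(q(q(q(p(q(e))))))   [R2 at ε]
2. p(q(q(q(p(q(e))))))  →  p(q(q(p(q(e)))))   [R2 at 1]
3. p(q(q(p(q(e)))))  →  p(q(p(q(e))))   [R2 at 1]
4. p(q(p(q(e))))  →  p(p(q(e)))   [R2 at 1]
5. p(p(q(e)))  →  p(p(e))   [R2 at 1.1]

p(p(e))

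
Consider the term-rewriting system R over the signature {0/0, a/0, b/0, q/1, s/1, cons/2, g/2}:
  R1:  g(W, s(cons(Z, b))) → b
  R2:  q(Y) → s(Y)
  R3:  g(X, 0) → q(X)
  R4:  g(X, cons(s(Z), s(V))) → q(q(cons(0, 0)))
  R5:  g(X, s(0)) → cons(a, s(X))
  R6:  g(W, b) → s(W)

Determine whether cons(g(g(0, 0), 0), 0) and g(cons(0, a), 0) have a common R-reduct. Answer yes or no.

Reduce t₁ = cons(g(g(0, 0), 0), 0):
1. cons(g(g(0, 0), 0), 0)  →  cons(q(g(0, 0)), 0)   [R3 at 1]
2. cons(q(g(0, 0)), 0)  →  cons(s(g(0, 0)), 0)   [R2 at 1]
3. cons(s(g(0, 0)), 0)  →  cons(s(q(0)), 0)   [R3 at 1.1]
4. cons(s(q(0)), 0)  →  cons(s(s(0)), 0)   [R2 at 1.1]

Reduce t₂ = g(cons(0, a), 0):
1. g(cons(0, a), 0)  →  q(cons(0, a))   [R3 at ε]
2. q(cons(0, a))  →  s(cons(0, a))   [R2 at ε]

no — NF(t₁) = cons(s(s(0)), 0), NF(t₂) = s(cons(0, a))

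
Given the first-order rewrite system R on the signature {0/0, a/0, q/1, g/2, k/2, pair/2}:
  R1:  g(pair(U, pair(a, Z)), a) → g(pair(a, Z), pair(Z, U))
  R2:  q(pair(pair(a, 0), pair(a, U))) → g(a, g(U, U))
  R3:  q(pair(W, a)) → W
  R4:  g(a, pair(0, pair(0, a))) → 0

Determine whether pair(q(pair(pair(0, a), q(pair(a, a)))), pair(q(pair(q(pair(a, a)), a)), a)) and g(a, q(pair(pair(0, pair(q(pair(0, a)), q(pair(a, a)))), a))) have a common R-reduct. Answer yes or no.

Reduce t₁ = pair(q(pair(pair(0, a), q(pair(a, a)))), pair(q(pair(q(pair(a, a)), a)), a)):
1. pair(q(pair(pair(0, a), q(pair(a, a)))), pair(q(pair(q(pair(a, a)), a)), a))  →  pair(q(pair(pair(0, a), a)), pair(q(pair(q(pair(a, a)), a)), a))   [R3 at 1.1.2]
2. pair(q(pair(pair(0, a), a)), pair(q(pair(q(pair(a, a)), a)), a))  →  pair(pair(0, a), pair(q(pair(q(pair(a, a)), a)), a))   [R3 at 1]
3. pair(pair(0, a), pair(q(pair(q(pair(a, a)), a)), a))  →  pair(pair(0, a), pair(q(pair(a, a)), a))   [R3 at 2.1]
4. pair(pair(0, a), pair(q(pair(a, a)), a))  →  pair(pair(0, a), pair(a, a))   [R3 at 2.1]

Reduce t₂ = g(a, q(pair(pair(0, pair(q(pair(0, a)), q(pair(a, a)))), a))):
1. g(a, q(pair(pair(0, pair(q(pair(0, a)), q(pair(a, a)))), a)))  →  g(a, pair(0, pair(q(pair(0, a)), q(pair(a, a)))))   [R3 at 2]
2. g(a, pair(0, pair(q(pair(0, a)), q(pair(a, a)))))  →  g(a, pair(0, pair(0, q(pair(a, a)))))   [R3 at 2.2.1]
3. g(a, pair(0, pair(0, q(pair(a, a)))))  →  g(a, pair(0, pair(0, a)))   [R3 at 2.2.2]
4. g(a, pair(0, pair(0, a)))  →  0   [R4 at ε]

no — NF(t₁) = pair(pair(0, a), pair(a, a)), NF(t₂) = 0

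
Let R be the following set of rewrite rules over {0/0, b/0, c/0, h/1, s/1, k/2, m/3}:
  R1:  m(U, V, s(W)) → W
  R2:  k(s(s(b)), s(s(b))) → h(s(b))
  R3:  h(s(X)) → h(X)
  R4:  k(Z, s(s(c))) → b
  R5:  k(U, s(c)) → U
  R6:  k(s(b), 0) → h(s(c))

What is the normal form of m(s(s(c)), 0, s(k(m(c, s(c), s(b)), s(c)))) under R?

b

1. m(s(s(c)), 0, s(k(m(c, s(c), s(b)), s(c))))  →  k(m(c, s(c), s(b)), s(c))   [R1 at ε]
2. k(m(c, s(c), s(b)), s(c))  →  m(c, s(c), s(b))   [R5 at ε]
3. m(c, s(c), s(b))  →  b   [R1 at ε]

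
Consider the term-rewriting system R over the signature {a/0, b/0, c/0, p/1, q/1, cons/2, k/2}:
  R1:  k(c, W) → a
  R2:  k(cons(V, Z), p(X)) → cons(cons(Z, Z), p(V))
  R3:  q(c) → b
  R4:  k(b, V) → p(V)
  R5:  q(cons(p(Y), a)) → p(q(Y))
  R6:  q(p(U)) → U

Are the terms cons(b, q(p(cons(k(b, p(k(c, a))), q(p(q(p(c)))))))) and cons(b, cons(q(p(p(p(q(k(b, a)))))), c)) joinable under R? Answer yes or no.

yes — NF(t₁) = cons(b, cons(p(p(a)), c)), NF(t₂) = cons(b, cons(p(p(a)), c))

Reduce t₁ = cons(b, q(p(cons(k(b, p(k(c, a))), q(p(q(p(c)))))))):
1. cons(b, q(p(cons(k(b, p(k(c, a))), q(p(q(p(c))))))))  →  cons(b, cons(k(b, p(k(c, a))), q(p(q(p(c))))))   [R6 at 2]
2. cons(b, cons(k(b, p(k(c, a))), q(p(q(p(c))))))  →  cons(b, cons(p(p(k(c, a))), q(p(q(p(c))))))   [R4 at 2.1]
3. cons(b, cons(p(p(k(c, a))), q(p(q(p(c))))))  →  cons(b, cons(p(p(a)), q(p(q(p(c))))))   [R1 at 2.1.1.1]
4. cons(b, cons(p(p(a)), q(p(q(p(c))))))  →  cons(b, cons(p(p(a)), q(p(c))))   [R6 at 2.2]
5. cons(b, cons(p(p(a)), q(p(c))))  →  cons(b, cons(p(p(a)), c))   [R6 at 2.2]

Reduce t₂ = cons(b, cons(q(p(p(p(q(k(b, a)))))), c)):
1. cons(b, cons(q(p(p(p(q(k(b, a)))))), c))  →  cons(b, cons(p(p(q(k(b, a)))), c))   [R6 at 2.1]
2. cons(b, cons(p(p(q(k(b, a)))), c))  →  cons(b, cons(p(p(q(p(a)))), c))   [R4 at 2.1.1.1.1]
3. cons(b, cons(p(p(q(p(a)))), c))  →  cons(b, cons(p(p(a)), c))   [R6 at 2.1.1.1]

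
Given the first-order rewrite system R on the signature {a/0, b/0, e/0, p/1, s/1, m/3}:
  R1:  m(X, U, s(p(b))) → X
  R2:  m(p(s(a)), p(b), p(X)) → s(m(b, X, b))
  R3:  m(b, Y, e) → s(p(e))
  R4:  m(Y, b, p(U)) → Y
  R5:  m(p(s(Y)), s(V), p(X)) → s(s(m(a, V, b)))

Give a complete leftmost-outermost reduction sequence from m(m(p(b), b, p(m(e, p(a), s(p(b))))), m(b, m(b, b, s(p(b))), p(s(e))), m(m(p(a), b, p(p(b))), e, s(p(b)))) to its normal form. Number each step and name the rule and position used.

p(b)

1. m(m(p(b), b, p(m(e, p(a), s(p(b))))), m(b, m(b, b, s(p(b))), p(s(e))), m(m(p(a), b, p(p(b))), e, s(p(b))))  →  m(p(b), m(b, m(b, b, s(p(b))), p(s(e))), m(m(p(a), b, p(p(b))), e, s(p(b))))   [R4 at 1]
2. m(p(b), m(b, m(b, b, s(p(b))), p(s(e))), m(m(p(a), b, p(p(b))), e, s(p(b))))  →  m(p(b), m(b, b, p(s(e))), m(m(p(a), b, p(p(b))), e, s(p(b))))   [R1 at 2.2]
3. m(p(b), m(b, b, p(s(e))), m(m(p(a), b, p(p(b))), e, s(p(b))))  →  m(p(b), b, m(m(p(a), b, p(p(b))), e, s(p(b))))   [R4 at 2]
4. m(p(b), b, m(m(p(a), b, p(p(b))), e, s(p(b))))  →  m(p(b), b, m(p(a), b, p(p(b))))   [R1 at 3]
5. m(p(b), b, m(p(a), b, p(p(b))))  →  m(p(b), b, p(a))   [R4 at 3]
6. m(p(b), b, p(a))  →  p(b)   [R4 at ε]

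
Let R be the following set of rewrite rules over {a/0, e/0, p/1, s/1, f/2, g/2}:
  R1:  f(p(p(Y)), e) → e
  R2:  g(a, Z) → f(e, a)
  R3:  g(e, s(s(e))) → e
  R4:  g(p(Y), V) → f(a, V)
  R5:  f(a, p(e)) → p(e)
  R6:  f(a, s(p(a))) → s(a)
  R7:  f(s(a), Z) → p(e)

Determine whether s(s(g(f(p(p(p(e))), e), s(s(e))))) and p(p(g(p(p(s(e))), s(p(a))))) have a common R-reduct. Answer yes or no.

Reduce t₁ = s(s(g(f(p(p(p(e))), e), s(s(e))))):
1. s(s(g(f(p(p(p(e))), e), s(s(e)))))  →  s(s(g(e, s(s(e)))))   [R1 at 1.1.1]
2. s(s(g(e, s(s(e)))))  →  s(s(e))   [R3 at 1.1]

Reduce t₂ = p(p(g(p(p(s(e))), s(p(a))))):
1. p(p(g(p(p(s(e))), s(p(a)))))  →  p(p(f(a, s(p(a)))))   [R4 at 1.1]
2. p(p(f(a, s(p(a)))))  →  p(p(s(a)))   [R6 at 1.1]

no — NF(t₁) = s(s(e)), NF(t₂) = p(p(s(a)))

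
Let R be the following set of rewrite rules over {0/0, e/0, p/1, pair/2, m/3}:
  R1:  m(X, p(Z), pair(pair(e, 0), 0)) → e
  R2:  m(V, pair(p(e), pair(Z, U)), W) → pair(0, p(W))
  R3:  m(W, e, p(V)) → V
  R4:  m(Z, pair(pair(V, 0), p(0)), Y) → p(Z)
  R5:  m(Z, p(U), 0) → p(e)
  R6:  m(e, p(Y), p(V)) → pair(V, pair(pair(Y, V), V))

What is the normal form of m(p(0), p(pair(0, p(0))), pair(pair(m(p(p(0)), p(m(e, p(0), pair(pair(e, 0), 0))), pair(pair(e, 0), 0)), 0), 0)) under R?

e

1. m(p(0), p(pair(0, p(0))), pair(pair(m(p(p(0)), p(m(e, p(0), pair(pair(e, 0), 0))), pair(pair(e, 0), 0)), 0), 0))  →  m(p(0), p(pair(0, p(0))), pair(pair(e, 0), 0))   [R1 at 3.1.1]
2. m(p(0), p(pair(0, p(0))), pair(pair(e, 0), 0))  →  e   [R1 at ε]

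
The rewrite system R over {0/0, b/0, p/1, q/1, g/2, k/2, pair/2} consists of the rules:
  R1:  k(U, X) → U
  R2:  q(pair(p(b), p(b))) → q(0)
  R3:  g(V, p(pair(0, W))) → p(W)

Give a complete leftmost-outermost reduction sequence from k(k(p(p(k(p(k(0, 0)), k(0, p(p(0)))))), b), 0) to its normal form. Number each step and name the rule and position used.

1. k(k(p(p(k(p(k(0, 0)), k(0, p(p(0)))))), b), 0)  →  k(p(p(k(p(k(0, 0)), k(0, p(p(0)))))), b)   [R1 at ε]
2. k(p(p(k(p(k(0, 0)), k(0, p(p(0)))))), b)  →  p(p(k(p(k(0, 0)), k(0, p(p(0))))))   [R1 at ε]
3. p(p(k(p(k(0, 0)), k(0, p(p(0))))))  →  p(p(p(k(0, 0))))   [R1 at 1.1]
4. p(p(p(k(0, 0))))  →  p(p(p(0)))   [R1 at 1.1.1]

p(p(p(0)))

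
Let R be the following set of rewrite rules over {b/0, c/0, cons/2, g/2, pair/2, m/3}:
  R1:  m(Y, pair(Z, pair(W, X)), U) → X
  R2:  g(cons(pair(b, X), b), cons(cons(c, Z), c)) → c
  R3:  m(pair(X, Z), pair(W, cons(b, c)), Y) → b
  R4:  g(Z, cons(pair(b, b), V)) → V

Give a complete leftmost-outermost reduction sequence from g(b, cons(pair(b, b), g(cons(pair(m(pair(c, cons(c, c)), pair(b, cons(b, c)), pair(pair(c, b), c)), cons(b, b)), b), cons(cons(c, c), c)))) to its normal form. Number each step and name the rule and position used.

c

1. g(b, cons(pair(b, b), g(cons(pair(m(pair(c, cons(c, c)), pair(b, cons(b, c)), pair(pair(c, b), c)), cons(b, b)), b), cons(cons(c, c), c))))  →  g(cons(pair(m(pair(c, cons(c, c)), pair(b, cons(b, c)), pair(pair(c, b), c)), cons(b, b)), b), cons(cons(c, c), c))   [R4 at ε]
2. g(cons(pair(m(pair(c, cons(c, c)), pair(b, cons(b, c)), pair(pair(c, b), c)), cons(b, b)), b), cons(cons(c, c), c))  →  g(cons(pair(b, cons(b, b)), b), cons(cons(c, c), c))   [R3 at 1.1.1]
3. g(cons(pair(b, cons(b, b)), b), cons(cons(c, c), c))  →  c   [R2 at ε]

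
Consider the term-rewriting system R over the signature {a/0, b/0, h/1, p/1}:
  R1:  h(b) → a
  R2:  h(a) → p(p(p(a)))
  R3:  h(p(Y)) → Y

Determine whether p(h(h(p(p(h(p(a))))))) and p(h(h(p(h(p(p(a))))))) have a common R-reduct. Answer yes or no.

Reduce t₁ = p(h(h(p(p(h(p(a))))))):
1. p(h(h(p(p(h(p(a)))))))  →  p(h(p(h(p(a)))))   [R3 at 1.1]
2. p(h(p(h(p(a)))))  →  p(h(p(a)))   [R3 at 1]
3. p(h(p(a)))  →  p(a)   [R3 at 1]

Reduce t₂ = p(h(h(p(h(p(p(a))))))):
1. p(h(h(p(h(p(p(a)))))))  →  p(h(h(p(p(a)))))   [R3 at 1.1]
2. p(h(h(p(p(a)))))  →  p(h(p(a)))   [R3 at 1.1]
3. p(h(p(a)))  →  p(a)   [R3 at 1]

yes — NF(t₁) = p(a), NF(t₂) = p(a)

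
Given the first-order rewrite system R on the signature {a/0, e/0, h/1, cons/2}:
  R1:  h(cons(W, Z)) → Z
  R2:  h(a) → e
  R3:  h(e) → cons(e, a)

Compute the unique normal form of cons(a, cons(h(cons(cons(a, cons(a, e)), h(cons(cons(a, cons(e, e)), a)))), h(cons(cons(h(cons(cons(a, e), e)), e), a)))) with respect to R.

1. cons(a, cons(h(cons(cons(a, cons(a, e)), h(cons(cons(a, cons(e, e)), a)))), h(cons(cons(h(cons(cons(a, e), e)), e), a))))  →  cons(a, cons(h(cons(cons(a, cons(e, e)), a)), h(cons(cons(h(cons(cons(a, e), e)), e), a))))   [R1 at 2.1]
2. cons(a, cons(h(cons(cons(a, cons(e, e)), a)), h(cons(cons(h(cons(cons(a, e), e)), e), a))))  →  cons(a, cons(a, h(cons(cons(h(cons(cons(a, e), e)), e), a))))   [R1 at 2.1]
3. cons(a, cons(a, h(cons(cons(h(cons(cons(a, e), e)), e), a))))  →  cons(a, cons(a, a))   [R1 at 2.2]

cons(a, cons(a, a))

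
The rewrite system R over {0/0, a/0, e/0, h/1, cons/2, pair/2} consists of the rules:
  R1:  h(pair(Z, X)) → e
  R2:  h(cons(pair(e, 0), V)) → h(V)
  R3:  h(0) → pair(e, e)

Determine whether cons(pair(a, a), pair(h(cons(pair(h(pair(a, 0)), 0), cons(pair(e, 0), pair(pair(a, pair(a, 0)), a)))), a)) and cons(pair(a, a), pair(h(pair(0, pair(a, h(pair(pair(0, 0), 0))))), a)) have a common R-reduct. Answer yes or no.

Reduce t₁ = cons(pair(a, a), pair(h(cons(pair(h(pair(a, 0)), 0), cons(pair(e, 0), pair(pair(a, pair(a, 0)), a)))), a)):
1. cons(pair(a, a), pair(h(cons(pair(h(pair(a, 0)), 0), cons(pair(e, 0), pair(pair(a, pair(a, 0)), a)))), a))  →  cons(pair(a, a), pair(h(cons(pair(e, 0), cons(pair(e, 0), pair(pair(a, pair(a, 0)), a)))), a))   [R1 at 2.1.1.1.1]
2. cons(pair(a, a), pair(h(cons(pair(e, 0), cons(pair(e, 0), pair(pair(a, pair(a, 0)), a)))), a))  →  cons(pair(a, a), pair(h(cons(pair(e, 0), pair(pair(a, pair(a, 0)), a))), a))   [R2 at 2.1]
3. cons(pair(a, a), pair(h(cons(pair(e, 0), pair(pair(a, pair(a, 0)), a))), a))  →  cons(pair(a, a), pair(h(pair(pair(a, pair(a, 0)), a)), a))   [R2 at 2.1]
4. cons(pair(a, a), pair(h(pair(pair(a, pair(a, 0)), a)), a))  →  cons(pair(a, a), pair(e, a))   [R1 at 2.1]

Reduce t₂ = cons(pair(a, a), pair(h(pair(0, pair(a, h(pair(pair(0, 0), 0))))), a)):
1. cons(pair(a, a), pair(h(pair(0, pair(a, h(pair(pair(0, 0), 0))))), a))  →  cons(pair(a, a), pair(e, a))   [R1 at 2.1]

yes — NF(t₁) = cons(pair(a, a), pair(e, a)), NF(t₂) = cons(pair(a, a), pair(e, a))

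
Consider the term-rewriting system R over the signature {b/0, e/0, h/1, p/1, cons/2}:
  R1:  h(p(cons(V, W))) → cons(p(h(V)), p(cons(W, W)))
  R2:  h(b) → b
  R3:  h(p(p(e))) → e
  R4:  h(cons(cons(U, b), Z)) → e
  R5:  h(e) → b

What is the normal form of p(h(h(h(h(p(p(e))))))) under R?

p(b)

1. p(h(h(h(h(p(p(e)))))))  →  p(h(h(h(e))))   [R3 at 1.1.1.1]
2. p(h(h(h(e))))  →  p(h(h(b)))   [R5 at 1.1.1]
3. p(h(h(b)))  →  p(h(b))   [R2 at 1.1]
4. p(h(b))  →  p(b)   [R2 at 1]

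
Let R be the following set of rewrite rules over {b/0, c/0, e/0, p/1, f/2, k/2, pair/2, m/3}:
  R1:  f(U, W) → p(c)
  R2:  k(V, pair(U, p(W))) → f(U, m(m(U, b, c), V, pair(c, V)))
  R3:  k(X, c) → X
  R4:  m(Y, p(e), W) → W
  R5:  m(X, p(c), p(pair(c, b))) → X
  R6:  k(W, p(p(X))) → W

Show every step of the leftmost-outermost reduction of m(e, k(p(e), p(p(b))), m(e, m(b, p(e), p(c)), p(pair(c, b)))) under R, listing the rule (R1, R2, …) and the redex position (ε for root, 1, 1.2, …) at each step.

1. m(e, k(p(e), p(p(b))), m(e, m(b, p(e), p(c)), p(pair(c, b))))  →  m(e, p(e), m(e, m(b, p(e), p(c)), p(pair(c, b))))   [R6 at 2]
2. m(e, p(e), m(e, m(b, p(e), p(c)), p(pair(c, b))))  →  m(e, m(b, p(e), p(c)), p(pair(c, b)))   [R4 at ε]
3. m(e, m(b, p(e), p(c)), p(pair(c, b)))  →  m(e, p(c), p(pair(c, b)))   [R4 at 2]
4. m(e, p(c), p(pair(c, b)))  →  e   [R5 at ε]

e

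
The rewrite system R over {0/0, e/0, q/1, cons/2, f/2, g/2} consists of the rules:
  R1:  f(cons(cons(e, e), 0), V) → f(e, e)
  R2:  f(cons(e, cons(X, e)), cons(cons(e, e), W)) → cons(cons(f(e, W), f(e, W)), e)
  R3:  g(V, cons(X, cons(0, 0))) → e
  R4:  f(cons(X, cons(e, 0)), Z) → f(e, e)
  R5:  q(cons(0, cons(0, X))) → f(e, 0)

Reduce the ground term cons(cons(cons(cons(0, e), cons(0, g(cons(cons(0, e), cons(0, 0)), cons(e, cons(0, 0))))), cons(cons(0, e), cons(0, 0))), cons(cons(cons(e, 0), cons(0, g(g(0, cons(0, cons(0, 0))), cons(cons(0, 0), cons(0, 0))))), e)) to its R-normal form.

1. cons(cons(cons(cons(0, e), cons(0, g(cons(cons(0, e), cons(0, 0)), cons(e, cons(0, 0))))), cons(cons(0, e), cons(0, 0))), cons(cons(cons(e, 0), cons(0, g(g(0, cons(0, cons(0, 0))), cons(cons(0, 0), cons(0, 0))))), e))  →  cons(cons(cons(cons(0, e), cons(0, e)), cons(cons(0, e), cons(0, 0))), cons(cons(cons(e, 0), cons(0, g(g(0, cons(0, cons(0, 0))), cons(cons(0, 0), cons(0, 0))))), e))   [R3 at 1.1.2.2]
2. cons(cons(cons(cons(0, e), cons(0, e)), cons(cons(0, e), cons(0, 0))), cons(cons(cons(e, 0), cons(0, g(g(0, cons(0, cons(0, 0))), cons(cons(0, 0), cons(0, 0))))), e))  →  cons(cons(cons(cons(0, e), cons(0, e)), cons(cons(0, e), cons(0, 0))), cons(cons(cons(e, 0), cons(0, e)), e))   [R3 at 2.1.2.2]

cons(cons(cons(cons(0, e), cons(0, e)), cons(cons(0, e), cons(0, 0))), cons(cons(cons(e, 0), cons(0, e)), e))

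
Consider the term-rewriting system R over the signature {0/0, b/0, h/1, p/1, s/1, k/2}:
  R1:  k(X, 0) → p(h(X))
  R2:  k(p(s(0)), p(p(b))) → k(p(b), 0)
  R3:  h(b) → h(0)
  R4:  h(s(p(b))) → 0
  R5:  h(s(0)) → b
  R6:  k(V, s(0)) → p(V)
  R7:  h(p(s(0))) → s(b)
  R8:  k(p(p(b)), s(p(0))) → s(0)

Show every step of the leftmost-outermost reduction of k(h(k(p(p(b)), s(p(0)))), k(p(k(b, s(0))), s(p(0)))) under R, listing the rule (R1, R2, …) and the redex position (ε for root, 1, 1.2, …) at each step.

1. k(h(k(p(p(b)), s(p(0)))), k(p(k(b, s(0))), s(p(0))))  →  k(h(s(0)), k(p(k(b, s(0))), s(p(0))))   [R8 at 1.1]
2. k(h(s(0)), k(p(k(b, s(0))), s(p(0))))  →  k(b, k(p(k(b, s(0))), s(p(0))))   [R5 at 1]
3. k(b, k(p(k(b, s(0))), s(p(0))))  →  k(b, k(p(p(b)), s(p(0))))   [R6 at 2.1.1]
4. k(b, k(p(p(b)), s(p(0))))  →  k(b, s(0))   [R8 at 2]
5. k(b, s(0))  →  p(b)   [R6 at ε]

p(b)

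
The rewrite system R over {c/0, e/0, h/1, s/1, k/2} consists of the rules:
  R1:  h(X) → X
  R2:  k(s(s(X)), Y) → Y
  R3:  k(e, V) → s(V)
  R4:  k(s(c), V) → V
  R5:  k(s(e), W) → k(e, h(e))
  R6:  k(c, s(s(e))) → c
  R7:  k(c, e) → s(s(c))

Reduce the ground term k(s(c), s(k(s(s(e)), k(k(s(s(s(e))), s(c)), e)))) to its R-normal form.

s(e)

1. k(s(c), s(k(s(s(e)), k(k(s(s(s(e))), s(c)), e))))  →  s(k(s(s(e)), k(k(s(s(s(e))), s(c)), e)))   [R4 at ε]
2. s(k(s(s(e)), k(k(s(s(s(e))), s(c)), e)))  →  s(k(k(s(s(s(e))), s(c)), e))   [R2 at 1]
3. s(k(k(s(s(s(e))), s(c)), e))  →  s(k(s(c), e))   [R2 at 1.1]
4. s(k(s(c), e))  →  s(e)   [R4 at 1]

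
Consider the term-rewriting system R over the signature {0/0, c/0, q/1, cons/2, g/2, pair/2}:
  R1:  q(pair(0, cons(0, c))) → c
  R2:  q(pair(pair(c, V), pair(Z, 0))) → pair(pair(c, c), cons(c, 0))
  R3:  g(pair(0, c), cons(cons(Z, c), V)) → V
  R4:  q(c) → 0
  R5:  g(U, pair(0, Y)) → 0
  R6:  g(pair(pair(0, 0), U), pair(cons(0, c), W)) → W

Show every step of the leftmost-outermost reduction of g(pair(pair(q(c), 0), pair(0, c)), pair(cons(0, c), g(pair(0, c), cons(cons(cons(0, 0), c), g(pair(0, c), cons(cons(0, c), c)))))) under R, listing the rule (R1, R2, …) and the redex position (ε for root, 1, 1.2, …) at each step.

c

1. g(pair(pair(q(c), 0), pair(0, c)), pair(cons(0, c), g(pair(0, c), cons(cons(cons(0, 0), c), g(pair(0, c), cons(cons(0, c), c))))))  →  g(pair(pair(0, 0), pair(0, c)), pair(cons(0, c), g(pair(0, c), cons(cons(cons(0, 0), c), g(pair(0, c), cons(cons(0, c), c))))))   [R4 at 1.1.1]
2. g(pair(pair(0, 0), pair(0, c)), pair(cons(0, c), g(pair(0, c), cons(cons(cons(0, 0), c), g(pair(0, c), cons(cons(0, c), c))))))  →  g(pair(0, c), cons(cons(cons(0, 0), c), g(pair(0, c), cons(cons(0, c), c))))   [R6 at ε]
3. g(pair(0, c), cons(cons(cons(0, 0), c), g(pair(0, c), cons(cons(0, c), c))))  →  g(pair(0, c), cons(cons(0, c), c))   [R3 at ε]
4. g(pair(0, c), cons(cons(0, c), c))  →  c   [R3 at ε]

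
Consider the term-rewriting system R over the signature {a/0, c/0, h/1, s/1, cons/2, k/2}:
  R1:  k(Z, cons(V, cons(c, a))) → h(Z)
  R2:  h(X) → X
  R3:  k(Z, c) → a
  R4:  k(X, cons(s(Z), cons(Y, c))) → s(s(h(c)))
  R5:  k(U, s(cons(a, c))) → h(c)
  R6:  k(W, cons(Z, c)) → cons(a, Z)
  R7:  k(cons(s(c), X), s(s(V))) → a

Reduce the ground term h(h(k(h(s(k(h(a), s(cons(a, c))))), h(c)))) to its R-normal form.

a

1. h(h(k(h(s(k(h(a), s(cons(a, c))))), h(c))))  →  h(k(h(s(k(h(a), s(cons(a, c))))), h(c)))   [R2 at ε]
2. h(k(h(s(k(h(a), s(cons(a, c))))), h(c)))  →  k(h(s(k(h(a), s(cons(a, c))))), h(c))   [R2 at ε]
3. k(h(s(k(h(a), s(cons(a, c))))), h(c))  →  k(s(k(h(a), s(cons(a, c)))), h(c))   [R2 at 1]
4. k(s(k(h(a), s(cons(a, c)))), h(c))  →  k(s(h(c)), h(c))   [R5 at 1.1]
5. k(s(h(c)), h(c))  →  k(s(c), h(c))   [R2 at 1.1]
6. k(s(c), h(c))  →  k(s(c), c)   [R2 at 2]
7. k(s(c), c)  →  a   [R3 at ε]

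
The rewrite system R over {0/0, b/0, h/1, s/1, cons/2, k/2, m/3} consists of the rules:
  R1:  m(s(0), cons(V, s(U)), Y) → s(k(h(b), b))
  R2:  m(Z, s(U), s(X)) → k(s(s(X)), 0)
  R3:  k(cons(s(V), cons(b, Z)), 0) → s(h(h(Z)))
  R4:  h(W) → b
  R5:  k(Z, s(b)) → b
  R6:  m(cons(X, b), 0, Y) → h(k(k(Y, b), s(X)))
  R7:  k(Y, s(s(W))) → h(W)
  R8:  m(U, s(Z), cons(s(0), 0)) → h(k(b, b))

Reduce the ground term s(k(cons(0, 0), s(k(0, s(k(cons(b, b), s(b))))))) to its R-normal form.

s(b)

1. s(k(cons(0, 0), s(k(0, s(k(cons(b, b), s(b)))))))  →  s(k(cons(0, 0), s(k(0, s(b)))))   [R5 at 1.2.1.2.1]
2. s(k(cons(0, 0), s(k(0, s(b)))))  →  s(k(cons(0, 0), s(b)))   [R5 at 1.2.1]
3. s(k(cons(0, 0), s(b)))  →  s(b)   [R5 at 1]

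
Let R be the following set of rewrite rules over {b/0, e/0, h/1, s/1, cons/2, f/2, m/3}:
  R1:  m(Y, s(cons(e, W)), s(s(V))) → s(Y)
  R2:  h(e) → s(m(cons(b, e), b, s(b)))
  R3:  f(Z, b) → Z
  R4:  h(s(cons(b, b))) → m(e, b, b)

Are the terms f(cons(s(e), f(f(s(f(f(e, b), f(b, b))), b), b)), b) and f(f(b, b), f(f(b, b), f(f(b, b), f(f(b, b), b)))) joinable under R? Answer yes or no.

no — NF(t₁) = cons(s(e), s(e)), NF(t₂) = b

Reduce t₁ = f(cons(s(e), f(f(s(f(f(e, b), f(b, b))), b), b)), b):
1. f(cons(s(e), f(f(s(f(f(e, b), f(b, b))), b), b)), b)  →  cons(s(e), f(f(s(f(f(e, b), f(b, b))), b), b))   [R3 at ε]
2. cons(s(e), f(f(s(f(f(e, b), f(b, b))), b), b))  →  cons(s(e), f(s(f(f(e, b), f(b, b))), b))   [R3 at 2]
3. cons(s(e), f(s(f(f(e, b), f(b, b))), b))  →  cons(s(e), s(f(f(e, b), f(b, b))))   [R3 at 2]
4. cons(s(e), s(f(f(e, b), f(b, b))))  →  cons(s(e), s(f(e, f(b, b))))   [R3 at 2.1.1]
5. cons(s(e), s(f(e, f(b, b))))  →  cons(s(e), s(f(e, b)))   [R3 at 2.1.2]
6. cons(s(e), s(f(e, b)))  →  cons(s(e), s(e))   [R3 at 2.1]

Reduce t₂ = f(f(b, b), f(f(b, b), f(f(b, b), f(f(b, b), b)))):
1. f(f(b, b), f(f(b, b), f(f(b, b), f(f(b, b), b))))  →  f(b, f(f(b, b), f(f(b, b), f(f(b, b), b))))   [R3 at 1]
2. f(b, f(f(b, b), f(f(b, b), f(f(b, b), b))))  →  f(b, f(b, f(f(b, b), f(f(b, b), b))))   [R3 at 2.1]
3. f(b, f(b, f(f(b, b), f(f(b, b), b))))  →  f(b, f(b, f(b, f(f(b, b), b))))   [R3 at 2.2.1]
4. f(b, f(b, f(b, f(f(b, b), b))))  →  f(b, f(b, f(b, f(b, b))))   [R3 at 2.2.2]
5. f(b, f(b, f(b, f(b, b))))  →  f(b, f(b, f(b, b)))   [R3 at 2.2.2]
6. f(b, f(b, f(b, b)))  →  f(b, f(b, b))   [R3 at 2.2]
7. f(b, f(b, b))  →  f(b, b)   [R3 at 2]
8. f(b, b)  →  b   [R3 at ε]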